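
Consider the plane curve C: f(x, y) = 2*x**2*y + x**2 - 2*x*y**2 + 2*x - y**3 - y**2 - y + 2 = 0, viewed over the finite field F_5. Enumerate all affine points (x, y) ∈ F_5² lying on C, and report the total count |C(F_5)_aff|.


Affine F_5-points: {(1, 0), (2, 0), (3, 2)}; count = 3.

For each of the 25 pairs (x, y) ∈ F_5², evaluate f(x, y) mod 5. Record the zeros.
  x = 0: [0↦2, 1↦4, 2↦3, 3↦3, 4↦3]  zeros at y ∈ ∅
  x = 1: [0↦0, 1↦2, 2↦2, 3↦4, 4↦2]  zeros at y ∈ {0}
  x = 2: [0↦0, 1↦1, 2↦1, 3↦4, 4↦4]  zeros at y ∈ {0}
  x = 3: [0↦2, 1↦1, 2↦0, 3↦3, 4↦4]  zeros at y ∈ {2}
  x = 4: [0↦1, 1↦2, 2↦4, 3↦1, 4↦2]  zeros at y ∈ ∅
Collecting zeros: affine points = {(1, 0), (2, 0), (3, 2)}.
Total count |C(F_5)_aff| = 3.


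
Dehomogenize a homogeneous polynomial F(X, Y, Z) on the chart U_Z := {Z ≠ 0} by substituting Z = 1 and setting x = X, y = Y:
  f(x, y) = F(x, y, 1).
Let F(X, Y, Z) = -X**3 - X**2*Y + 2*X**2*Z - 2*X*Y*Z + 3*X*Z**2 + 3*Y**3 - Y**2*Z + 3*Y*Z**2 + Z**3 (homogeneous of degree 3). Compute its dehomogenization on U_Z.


f(x, y) = -x**3 - x**2*y + 2*x**2 - 2*x*y + 3*x + 3*y**3 - y**2 + 3*y + 1

On U_Z we set Z = 1. Each monomial c·X^i·Y^j·Z^k in F becomes c·x^i·y^j·1^k = c·x^i·y^j.
Substituting Z = 1: F(X, Y, 1) = -x**3 - x**2*y + 2*x**2 - 2*x*y + 3*x + 3*y**3 - y**2 + 3*y + 1.
Note: deg(f) ≤ deg(F) = 3; strict inequality happens when F is divisible by Z (lost terms).


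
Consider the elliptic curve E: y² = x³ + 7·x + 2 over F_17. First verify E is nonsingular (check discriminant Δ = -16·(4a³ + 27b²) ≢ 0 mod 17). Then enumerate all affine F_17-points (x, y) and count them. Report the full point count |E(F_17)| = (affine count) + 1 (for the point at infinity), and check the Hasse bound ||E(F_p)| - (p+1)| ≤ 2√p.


Affine points = {(0, 6), (0, 11), (3, 4), (3, 13), (4, 3), (4, 14), (5, 3), (5, 14), (8, 3), (8, 14), (10, 1), (10, 16), (11, 4), (11, 13)}; affine count = 14; |E(F_17)| = 15.

Discriminant check: Δ ∝ 4a³ + 27b² = 4·7³ + 27·2² = 4·343 + 27·4 ≡ 1 (mod 17). Nonzero ⇒ E is nonsingular.
For each x ∈ F_17, compute rhs = x³ + 7·x + 2 mod 17, then count y ∈ F_17 with y² ≡ rhs.
  x = 0: rhs = 2, matching y values: 6, 11 (2 points).
  x = 1: rhs = 10, matching y values: none (0 points).
  x = 2: rhs = 7, matching y values: none (0 points).
  x = 3: rhs = 16, matching y values: 4, 13 (2 points).
  x = 4: rhs = 9, matching y values: 3, 14 (2 points).
  x = 5: rhs = 9, matching y values: 3, 14 (2 points).
  x = 6: rhs = 5, matching y values: none (0 points).
  x = 7: rhs = 3, matching y values: none (0 points).
  x = 8: rhs = 9, matching y values: 3, 14 (2 points).
  x = 9: rhs = 12, matching y values: none (0 points).
  x = 10: rhs = 1, matching y values: 1, 16 (2 points).
  x = 11: rhs = 16, matching y values: 4, 13 (2 points).
  x = 12: rhs = 12, matching y values: none (0 points).
  x = 13: rhs = 12, matching y values: none (0 points).
  x = 14: rhs = 5, matching y values: none (0 points).
  x = 15: rhs = 14, matching y values: none (0 points).
  x = 16: rhs = 11, matching y values: none (0 points).
Total affine count: 14.
Full point count |E(F_17)| = 14 + 1 = 15.
Hasse bound: |15 − (17+1)| = |-3| = 3 ≤ 2√17 ≈ 8.2462 ✓.


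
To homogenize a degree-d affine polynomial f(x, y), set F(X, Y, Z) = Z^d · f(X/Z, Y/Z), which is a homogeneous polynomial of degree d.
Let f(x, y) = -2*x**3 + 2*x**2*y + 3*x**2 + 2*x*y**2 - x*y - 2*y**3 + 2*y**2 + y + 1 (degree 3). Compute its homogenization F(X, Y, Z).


F(X, Y, Z) = -2*X**3 + 2*X**2*Y + 3*X**2*Z + 2*X*Y**2 - X*Y*Z - 2*Y**3 + 2*Y**2*Z + Y*Z**2 + Z**3

deg(f) = 3.
Substitute x = X/Z, y = Y/Z into f, then multiply by Z^3.
  monomial -2·x^3·y^0 ↦ -2·X^3·Y^0·Z^0.
  monomial 2·x^2·y^1 ↦ 2·X^2·Y^1·Z^0.
  monomial 3·x^2·y^0 ↦ 3·X^2·Y^0·Z^1.
  monomial 2·x^1·y^2 ↦ 2·X^1·Y^2·Z^0.
  monomial -1·x^1·y^1 ↦ -1·X^1·Y^1·Z^1.
  monomial -2·x^0·y^3 ↦ -2·X^0·Y^3·Z^0.
  monomial 2·x^0·y^2 ↦ 2·X^0·Y^2·Z^1.
  monomial 1·x^0·y^1 ↦ 1·X^0·Y^1·Z^2.
  monomial 1·x^0·y^0 ↦ 1·X^0·Y^0·Z^3.
Collecting: F(X, Y, Z) = -2*X**3 + 2*X**2*Y + 3*X**2*Z + 2*X*Y**2 - X*Y*Z - 2*Y**3 + 2*Y**2*Z + Y*Z**2 + Z**3.


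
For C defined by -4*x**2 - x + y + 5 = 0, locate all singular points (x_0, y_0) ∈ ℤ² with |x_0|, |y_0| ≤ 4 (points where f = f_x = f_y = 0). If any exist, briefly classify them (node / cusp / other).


No singular points in the scanned grid; C is smooth there.

Compute partial derivatives:
  f_x = -8*x - 1.
  f_y = 1.
f_y = 1 is a nonzero constant, so f_y never vanishes: no point (x, y) can satisfy f = f_x = f_y = 0. In particular no (x, y) ∈ {−4, ..., 4}² is singular; the curve is smooth.


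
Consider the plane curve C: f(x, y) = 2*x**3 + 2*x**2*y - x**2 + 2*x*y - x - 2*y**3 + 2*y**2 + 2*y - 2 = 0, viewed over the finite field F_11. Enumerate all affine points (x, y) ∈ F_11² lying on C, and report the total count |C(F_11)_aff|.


Affine F_11-points: {(0, 1), (0, 10), (2, 1), (3, 1), (8, 9), (9, 10), (10, 6)}; count = 7.

For each of the 121 pairs (x, y) ∈ F_11², evaluate f(x, y) mod 11. Record the zeros.
  x = 0: [0↦9, 1↦0, 2↦5, 3↦1, 4↦9, 5↦6, 6↦2, 7↦7, 8↦9, 9↦7, 10↦0]  zeros at y ∈ {1, 10}
  x = 1: [0↦9, 1↦4, 2↦2, 3↦2, 4↦3, 5↦4, 6↦4, 7↦2, 8↦8, 9↦10, 10↦7]  zeros at y ∈ ∅
  x = 2: [0↦8, 1↦0, 2↦6, 3↦3, 4↦1, 5↦10, 6↦7, 7↦2, 8↦5, 9↦4, 10↦9]  zeros at y ∈ {1}
  x = 3: [0↦7, 1↦0, 2↦7, 3↦5, 4↦4, 5↦3, 6↦1, 7↦8, 8↦1, 9↦1, 10↦7]  zeros at y ∈ {1}
  x = 4: [0↦7, 1↦5, 2↦6, 3↦9, 4↦2, 5↦6, 6↦9, 7↦10, 8↦8, 9↦2, 10↦2]  zeros at y ∈ ∅
  x = 5: [0↦9, 1↦5, 2↦4, 3↦5, 4↦7, 5↦9, 6↦10, 7↦9, 8↦5, 9↦8, 10↦6]  zeros at y ∈ ∅
  x = 6: [0↦3, 1↦1, 2↦2, 3↦5, 4↦9, 5↦2, 6↦5, 7↦6, 8↦4, 9↦9, 10↦9]  zeros at y ∈ ∅
  x = 7: [0↦1, 1↦5, 2↦1, 3↦10, 4↦9, 5↦8, 6↦6, 7↦2, 8↦6, 9↦6, 10↦1]  zeros at y ∈ ∅
  x = 8: [0↦4, 1↦7, 2↦2, 3↦10, 4↦8, 5↦6, 6↦3, 7↦9, 8↦1, 9↦0, 10↦5]  zeros at y ∈ {9}
  x = 9: [0↦2, 1↦8, 2↦6, 3↦6, 4↦7, 5↦8, 6↦8, 7↦6, 8↦1, 9↦3, 10↦0]  zeros at y ∈ {10}
  x = 10: [0↦7, 1↦9, 2↦3, 3↦10, 4↦7, 5↦4, 6↦0, 7↦5, 8↦7, 9↦5, 10↦9]  zeros at y ∈ {6}
Collecting zeros: affine points = {(0, 1), (0, 10), (2, 1), (3, 1), (8, 9), (9, 10), (10, 6)}.
Total count |C(F_11)_aff| = 7.


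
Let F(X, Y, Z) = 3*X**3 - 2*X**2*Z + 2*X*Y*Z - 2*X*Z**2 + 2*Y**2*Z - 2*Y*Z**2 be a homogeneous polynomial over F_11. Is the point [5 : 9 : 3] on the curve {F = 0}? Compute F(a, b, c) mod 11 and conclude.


F(5,9,3) ≡ 3 (mod 11); P is NOT on the curve.

Evaluate F(5, 9, 3) term-by-term (mod 11).
  3*X**3 ↦ 3·125·1·1 = 375
  -2*X**2*Z ↦ -2·25·1·3 = -150
  2*X*Y*Z ↦ 2·5·9·3 = 270
  -2*X*Z**2 ↦ -2·5·1·9 = -90
  2*Y**2*Z ↦ 2·1·81·3 = 486
  -2*Y*Z**2 ↦ -2·1·9·9 = -162
Sum: F(5, 9, 3) = (375) + (-150) + (270) + (-90) + (486) + (-162) = 729.
Reducing mod 11: 729 ≡ 3 (mod 11).
Since F(a, b, c) ≡ 3 ≠ 0 (mod 11), P does NOT lie on the curve.


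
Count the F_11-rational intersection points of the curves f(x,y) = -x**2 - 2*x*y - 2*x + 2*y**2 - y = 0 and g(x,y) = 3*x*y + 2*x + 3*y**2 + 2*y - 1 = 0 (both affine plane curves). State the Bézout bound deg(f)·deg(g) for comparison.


Common zeros: ∅; count = 0; Bézout bound = 4.

deg(f) = 2, deg(g) = 2, so Bézout bound = 4.
Scan x ∈ F_11. For each x, list the y ∈ F_11 with f(x, y) ≡ 0 and those with g(x, y) ≡ 0 (mod 11); the common zeros in that column are the intersection.
  x = 0: f ≡ 0 at y ∈ {0, 6}; g ≡ 0 at y ∈ {4, 10}; common: ∅.
  x = 1: f ≡ 0 at y ∈ {9}; g ≡ 0 at y ∈ ∅; common: ∅.
  x = 2: f ≡ 0 at y ∈ {1, 7}; g ≡ 0 at y ∈ ∅; common: ∅.
  x = 3: f ≡ 0 at y ∈ {4, 5}; g ≡ 0 at y ∈ ∅; common: ∅.
  x = 4: f ≡ 0 at y ∈ {3, 7}; g ≡ 0 at y ∈ ∅; common: ∅.
  x = 5: f ≡ 0 at y ∈ {1, 10}; g ≡ 0 at y ∈ {2, 7}; common: ∅.
  x = 6: f ≡ 0 at y ∈ {2, 10}; g ≡ 0 at y ∈ {0, 8}; common: ∅.
  x = 7: f ≡ 0 at y ∈ {5, 8}; g ≡ 0 at y ∈ ∅; common: ∅.
  x = 8: f ≡ 0 at y ∈ {6, 8}; g ≡ 0 at y ∈ {1, 5}; common: ∅.
  x = 9: f ≡ 0 at y ∈ {0, 4}; g ≡ 0 at y ∈ ∅; common: ∅.
  x = 10: f ≡ 0 at y ∈ {2, 3}; g ≡ 0 at y ∈ {6, 9}; common: ∅.
Collecting: common zeros = ∅, so the count is 0.
Comparison with the Bézout bound: 0 ≤ 4 = deg(f)·deg(g), as expected for curves with no common component (the affine F_11-count falls short of the bound because intersections may lie at infinity, over extension fields, or carry multiplicity).


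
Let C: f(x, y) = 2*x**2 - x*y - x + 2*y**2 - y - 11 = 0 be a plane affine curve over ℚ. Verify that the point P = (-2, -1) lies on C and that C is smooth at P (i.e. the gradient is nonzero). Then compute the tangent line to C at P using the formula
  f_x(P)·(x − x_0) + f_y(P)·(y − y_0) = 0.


Tangent line at P: -8*x - 3*y - 19 = 0.

Step 1: f(-2, -1) = 0, so P lies on C.
Step 2: partial derivatives
  f_x(x, y) = 4*x - y - 1, f_y(x, y) = -x + 4*y - 1.
  f_x(P) = -8, f_y(P) = -3 (gradient nonzero, so P is smooth).
Step 3: tangent line at P: -8·(x − -2) + -3·(y − -1) = 0.
Expanding: -8*x - 3*y - 19 = 0.


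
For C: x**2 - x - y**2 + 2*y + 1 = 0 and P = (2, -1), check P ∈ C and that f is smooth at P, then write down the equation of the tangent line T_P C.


Tangent line at P: 3*x + 4*y - 2 = 0.

Step 1: f(2, -1) = 0, so P lies on C.
Step 2: partial derivatives
  f_x(x, y) = 2*x - 1, f_y(x, y) = 2 - 2*y.
  f_x(P) = 3, f_y(P) = 4 (gradient nonzero, so P is smooth).
Step 3: tangent line at P: 3·(x − 2) + 4·(y − -1) = 0.
Expanding: 3*x + 4*y - 2 = 0.


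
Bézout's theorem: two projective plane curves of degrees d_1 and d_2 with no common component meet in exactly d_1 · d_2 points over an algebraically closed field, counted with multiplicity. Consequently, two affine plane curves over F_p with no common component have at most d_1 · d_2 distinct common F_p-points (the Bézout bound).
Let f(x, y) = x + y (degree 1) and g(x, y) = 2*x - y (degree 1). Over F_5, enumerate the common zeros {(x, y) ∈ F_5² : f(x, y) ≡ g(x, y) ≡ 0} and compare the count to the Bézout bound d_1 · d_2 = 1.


Common zeros: {(0, 0)}; count = 1; Bézout bound = 1.

deg(f) = 1, deg(g) = 1, so Bézout bound = 1.
Scan x ∈ F_5. For each x, list the y ∈ F_5 with f(x, y) ≡ 0 and those with g(x, y) ≡ 0 (mod 5); the common zeros in that column are the intersection.
  x = 0: f ≡ 0 at y ∈ {0}; g ≡ 0 at y ∈ {0}; common: {0}.
  x = 1: f ≡ 0 at y ∈ {4}; g ≡ 0 at y ∈ {2}; common: ∅.
  x = 2: f ≡ 0 at y ∈ {3}; g ≡ 0 at y ∈ {4}; common: ∅.
  x = 3: f ≡ 0 at y ∈ {2}; g ≡ 0 at y ∈ {1}; common: ∅.
  x = 4: f ≡ 0 at y ∈ {1}; g ≡ 0 at y ∈ {3}; common: ∅.
Collecting: common zeros = {(0, 0)}, so the count is 1.
Comparison with the Bézout bound: 1 ≤ 1 = deg(f)·deg(g), as expected for curves with no common component (the bound is attained).


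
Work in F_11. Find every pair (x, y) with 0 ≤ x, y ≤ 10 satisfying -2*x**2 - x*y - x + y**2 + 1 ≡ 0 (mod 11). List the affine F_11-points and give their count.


Affine F_11-points: {(1, 2), (1, 10), (3, 1), (3, 2), (6, 0), (6, 6), (7, 1), (7, 6), (10, 0), (10, 10)}; count = 10.

For each of the 121 pairs (x, y) ∈ F_11², evaluate f(x, y) mod 11. Record the zeros.
  x = 0: [0↦1, 1↦2, 2↦5, 3↦10, 4↦6, 5↦4, 6↦4, 7↦6, 8↦10, 9↦5, 10↦2]  zeros at y ∈ ∅
  x = 1: [0↦9, 1↦9, 2↦0, 3↦4, 4↦10, 5↦7, 6↦6, 7↦7, 8↦10, 9↦4, 10↦0]  zeros at y ∈ {2, 10}
  x = 2: [0↦2, 1↦1, 2↦2, 3↦5, 4↦10, 5↦6, 6↦4, 7↦4, 8↦6, 9↦10, 10↦5]  zeros at y ∈ ∅
  x = 3: [0↦2, 1↦0, 2↦0, 3↦2, 4↦6, 5↦1, 6↦9, 7↦8, 8↦9, 9↦1, 10↦6]  zeros at y ∈ {1, 2}
  x = 4: [0↦9, 1↦6, 2↦5, 3↦6, 4↦9, 5↦3, 6↦10, 7↦8, 8↦8, 9↦10, 10↦3]  zeros at y ∈ ∅
  x = 5: [0↦1, 1↦8, 2↦6, 3↦6, 4↦8, 5↦1, 6↦7, 7↦4, 8↦3, 9↦4, 10↦7]  zeros at y ∈ ∅
  x = 6: [0↦0, 1↦6, 2↦3, 3↦2, 4↦3, 5↦6, 6↦0, 7↦7, 8↦5, 9↦5, 10↦7]  zeros at y ∈ {0, 6}
  x = 7: [0↦6, 1↦0, 2↦7, 3↦5, 4↦5, 5↦7, 6↦0, 7↦6, 8↦3, 9↦2, 10↦3]  zeros at y ∈ {1, 6}
  x = 8: [0↦8, 1↦1, 2↦7, 3↦4, 4↦3, 5↦4, 6↦7, 7↦1, 8↦8, 9↦6, 10↦6]  zeros at y ∈ ∅
  x = 9: [0↦6, 1↦9, 2↦3, 3↦10, 4↦8, 5↦8, 6↦10, 7↦3, 8↦9, 9↦6, 10↦5]  zeros at y ∈ ∅
  x = 10: [0↦0, 1↦2, 2↦6, 3↦1, 4↦9, 5↦8, 6↦9, 7↦1, 8↦6, 9↦2, 10↦0]  zeros at y ∈ {0, 10}
Collecting zeros: affine points = {(1, 2), (1, 10), (3, 1), (3, 2), (6, 0), (6, 6), (7, 1), (7, 6), (10, 0), (10, 10)}.
Total count |C(F_11)_aff| = 10.


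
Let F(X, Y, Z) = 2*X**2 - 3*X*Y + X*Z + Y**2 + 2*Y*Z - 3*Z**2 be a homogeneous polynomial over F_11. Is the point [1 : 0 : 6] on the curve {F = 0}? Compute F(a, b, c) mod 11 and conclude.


F(1,0,6) ≡ 10 (mod 11); P is NOT on the curve.

Evaluate F(1, 0, 6) term-by-term (mod 11).
  2*X**2 ↦ 2·1·1·1 = 2
  -3*X*Y ↦ -3·1·0·1 = 0
  X*Z ↦ 1·1·1·6 = 6
  Y**2 ↦ 1·1·0·1 = 0
  2*Y*Z ↦ 2·1·0·6 = 0
  -3*Z**2 ↦ -3·1·1·36 = -108
Sum: F(1, 0, 6) = (2) + (0) + (6) + (0) + (0) + (-108) = -100.
Reducing mod 11: -100 ≡ 10 (mod 11).
Since F(a, b, c) ≡ 10 ≠ 0 (mod 11), P does NOT lie on the curve.


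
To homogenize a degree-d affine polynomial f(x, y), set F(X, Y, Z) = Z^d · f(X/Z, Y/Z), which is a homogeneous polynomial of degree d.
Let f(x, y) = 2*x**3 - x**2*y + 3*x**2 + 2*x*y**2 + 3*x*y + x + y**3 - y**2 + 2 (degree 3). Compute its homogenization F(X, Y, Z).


F(X, Y, Z) = 2*X**3 - X**2*Y + 3*X**2*Z + 2*X*Y**2 + 3*X*Y*Z + X*Z**2 + Y**3 - Y**2*Z + 2*Z**3

deg(f) = 3.
Substitute x = X/Z, y = Y/Z into f, then multiply by Z^3.
  monomial 2·x^3·y^0 ↦ 2·X^3·Y^0·Z^0.
  monomial -1·x^2·y^1 ↦ -1·X^2·Y^1·Z^0.
  monomial 3·x^2·y^0 ↦ 3·X^2·Y^0·Z^1.
  monomial 2·x^1·y^2 ↦ 2·X^1·Y^2·Z^0.
  monomial 3·x^1·y^1 ↦ 3·X^1·Y^1·Z^1.
  monomial 1·x^1·y^0 ↦ 1·X^1·Y^0·Z^2.
  monomial 1·x^0·y^3 ↦ 1·X^0·Y^3·Z^0.
  monomial -1·x^0·y^2 ↦ -1·X^0·Y^2·Z^1.
  monomial 2·x^0·y^0 ↦ 2·X^0·Y^0·Z^3.
Collecting: F(X, Y, Z) = 2*X**3 - X**2*Y + 3*X**2*Z + 2*X*Y**2 + 3*X*Y*Z + X*Z**2 + Y**3 - Y**2*Z + 2*Z**3.


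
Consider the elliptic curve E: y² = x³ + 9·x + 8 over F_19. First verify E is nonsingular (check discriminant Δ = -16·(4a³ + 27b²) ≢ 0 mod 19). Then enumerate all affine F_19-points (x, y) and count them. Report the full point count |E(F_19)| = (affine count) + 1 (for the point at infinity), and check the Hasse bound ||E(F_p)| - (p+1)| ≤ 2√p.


Affine points = {(3, 9), (3, 10), (5, 8), (5, 11), (9, 1), (9, 18), (12, 1), (12, 18), (13, 2), (13, 17), (14, 3), (14, 16), (16, 7), (16, 12), (17, 1), (17, 18), (18, 6), (18, 13)}; affine count = 18; |E(F_19)| = 19.

Discriminant check: Δ ∝ 4a³ + 27b² = 4·9³ + 27·8² = 4·729 + 27·64 ≡ 8 (mod 19). Nonzero ⇒ E is nonsingular.
For each x ∈ F_19, compute rhs = x³ + 9·x + 8 mod 19, then count y ∈ F_19 with y² ≡ rhs.
  x = 0: rhs = 8, matching y values: none (0 points).
  x = 1: rhs = 18, matching y values: none (0 points).
  x = 2: rhs = 15, matching y values: none (0 points).
  x = 3: rhs = 5, matching y values: 9, 10 (2 points).
  x = 4: rhs = 13, matching y values: none (0 points).
  x = 5: rhs = 7, matching y values: 8, 11 (2 points).
  x = 6: rhs = 12, matching y values: none (0 points).
  x = 7: rhs = 15, matching y values: none (0 points).
  x = 8: rhs = 3, matching y values: none (0 points).
  x = 9: rhs = 1, matching y values: 1, 18 (2 points).
  x = 10: rhs = 15, matching y values: none (0 points).
  x = 11: rhs = 13, matching y values: none (0 points).
  x = 12: rhs = 1, matching y values: 1, 18 (2 points).
  x = 13: rhs = 4, matching y values: 2, 17 (2 points).
  x = 14: rhs = 9, matching y values: 3, 16 (2 points).
  x = 15: rhs = 3, matching y values: none (0 points).
  x = 16: rhs = 11, matching y values: 7, 12 (2 points).
  x = 17: rhs = 1, matching y values: 1, 18 (2 points).
  x = 18: rhs = 17, matching y values: 6, 13 (2 points).
Total affine count: 18.
Full point count |E(F_19)| = 18 + 1 = 19.
Hasse bound: |19 − (19+1)| = |-1| = 1 ≤ 2√19 ≈ 8.7178 ✓.


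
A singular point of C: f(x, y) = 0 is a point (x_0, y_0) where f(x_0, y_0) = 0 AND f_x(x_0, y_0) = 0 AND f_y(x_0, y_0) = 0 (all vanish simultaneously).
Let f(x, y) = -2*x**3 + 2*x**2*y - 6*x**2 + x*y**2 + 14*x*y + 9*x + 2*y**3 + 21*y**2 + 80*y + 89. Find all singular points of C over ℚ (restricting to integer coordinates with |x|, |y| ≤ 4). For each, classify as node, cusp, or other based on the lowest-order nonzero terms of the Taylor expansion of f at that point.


Singular points: {(-2, -3)}; classification: cusp.

Compute partial derivatives:
  f_x = -6*x**2 + 4*x*y - 12*x + y**2 + 14*y + 9.
  f_y = 2*x**2 + 2*x*y + 14*x + 6*y**2 + 42*y + 80.
Scan x_0 ∈ {−4, ..., 4}. For each x_0, f_y(x_0, y) is a polynomial in y; find its integer roots y ∈ {−4, ..., 4}, then test f_x and f at those candidates.
  x = -4: f_y(-4, y) = 6*y**2 + 34*y + 56; no integer root y with |y| ≤ 4.
  x = -3: f_y(-3, y) = 6*y**2 + 36*y + 56; no integer root y with |y| ≤ 4.
  x = -2: f_y(-2, y) = 6*y**2 + 38*y + 60; vanishes at y ∈ {-3}. (-2, -3): f_x = 0, f = 0 — SINGULAR.
  x = -1: f_y(-1, y) = 6*y**2 + 40*y + 68; no integer root y with |y| ≤ 4.
  x = 0: f_y(0, y) = 6*y**2 + 42*y + 80; no integer root y with |y| ≤ 4.
  x = 1: f_y(1, y) = 6*y**2 + 44*y + 96; no integer root y with |y| ≤ 4.
  x = 2: f_y(2, y) = 6*y**2 + 46*y + 116; no integer root y with |y| ≤ 4.
  x = 3: f_y(3, y) = 6*y**2 + 48*y + 140; no integer root y with |y| ≤ 4.
  x = 4: f_y(4, y) = 6*y**2 + 50*y + 168; no integer root y with |y| ≤ 4.
Only singular point on the grid: (-2, -3).
Classify: substitute x = -2 + u, y = -3 + v and expand: f = -2*u**3 + 2*u**2*v + u*v**2 + 2*v**3 + v**2.
No constant or linear terms (consistent with a singular point). Quadratic part: v**2. Cubic part: -2*u**3 + 2*u**2*v + u*v**2 + 2*v**3.
The quadratic part v**2 is a perfect square, so there is a single (double) tangent line v = 0, i.e. y = -3. Restricting the cubic part to that line (v = 0) leaves -2*u**3 ≠ 0, so f is not divisible by v and the branch is v² ≈ 2*u**3 to lowest order — this is a cusp.
Classification: cusp.


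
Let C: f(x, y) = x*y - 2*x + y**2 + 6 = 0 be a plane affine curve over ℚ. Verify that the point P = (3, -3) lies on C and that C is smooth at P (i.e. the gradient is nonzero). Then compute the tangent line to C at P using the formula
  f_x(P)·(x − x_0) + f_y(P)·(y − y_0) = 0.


Tangent line at P: -5*x - 3*y + 6 = 0.

Step 1: f(3, -3) = 0, so P lies on C.
Step 2: partial derivatives
  f_x(x, y) = y - 2, f_y(x, y) = x + 2*y.
  f_x(P) = -5, f_y(P) = -3 (gradient nonzero, so P is smooth).
Step 3: tangent line at P: -5·(x − 3) + -3·(y − -3) = 0.
Expanding: -5*x - 3*y + 6 = 0.


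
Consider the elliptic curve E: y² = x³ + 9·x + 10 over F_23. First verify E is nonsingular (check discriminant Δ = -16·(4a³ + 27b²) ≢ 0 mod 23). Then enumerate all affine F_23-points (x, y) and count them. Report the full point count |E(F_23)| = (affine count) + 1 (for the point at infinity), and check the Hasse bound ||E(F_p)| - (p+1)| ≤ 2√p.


Affine points = {(2, 6), (2, 17), (3, 8), (3, 15), (4, 8), (4, 15), (6, 2), (6, 21), (7, 5), (7, 18), (12, 11), (12, 12), (13, 1), (13, 22), (15, 1), (15, 22), (16, 8), (16, 15), (17, 4), (17, 19), (18, 1), (18, 22), (19, 5), (19, 18), (20, 5), (20, 18), (22, 0)}; affine count = 27; |E(F_23)| = 28.

Discriminant check: Δ ∝ 4a³ + 27b² = 4·9³ + 27·10² = 4·729 + 27·100 ≡ 4 (mod 23). Nonzero ⇒ E is nonsingular.
For each x ∈ F_23, compute rhs = x³ + 9·x + 10 mod 23, then count y ∈ F_23 with y² ≡ rhs.
  x = 0: rhs = 10, matching y values: none (0 points).
  x = 1: rhs = 20, matching y values: none (0 points).
  x = 2: rhs = 13, matching y values: 6, 17 (2 points).
  x = 3: rhs = 18, matching y values: 8, 15 (2 points).
  x = 4: rhs = 18, matching y values: 8, 15 (2 points).
  x = 5: rhs = 19, matching y values: none (0 points).
  x = 6: rhs = 4, matching y values: 2, 21 (2 points).
  x = 7: rhs = 2, matching y values: 5, 18 (2 points).
  x = 8: rhs = 19, matching y values: none (0 points).
  x = 9: rhs = 15, matching y values: none (0 points).
  x = 10: rhs = 19, matching y values: none (0 points).
  x = 11: rhs = 14, matching y values: none (0 points).
  x = 12: rhs = 6, matching y values: 11, 12 (2 points).
  x = 13: rhs = 1, matching y values: 1, 22 (2 points).
  x = 14: rhs = 5, matching y values: none (0 points).
  x = 15: rhs = 1, matching y values: 1, 22 (2 points).
  x = 16: rhs = 18, matching y values: 8, 15 (2 points).
  x = 17: rhs = 16, matching y values: 4, 19 (2 points).
  x = 18: rhs = 1, matching y values: 1, 22 (2 points).
  x = 19: rhs = 2, matching y values: 5, 18 (2 points).
  x = 20: rhs = 2, matching y values: 5, 18 (2 points).
  x = 21: rhs = 7, matching y values: none (0 points).
  x = 22: rhs = 0, matching y values: 0 (1 points).
Total affine count: 27.
Full point count |E(F_23)| = 27 + 1 = 28.
Hasse bound: |28 − (23+1)| = |4| = 4 ≤ 2√23 ≈ 9.5917 ✓.


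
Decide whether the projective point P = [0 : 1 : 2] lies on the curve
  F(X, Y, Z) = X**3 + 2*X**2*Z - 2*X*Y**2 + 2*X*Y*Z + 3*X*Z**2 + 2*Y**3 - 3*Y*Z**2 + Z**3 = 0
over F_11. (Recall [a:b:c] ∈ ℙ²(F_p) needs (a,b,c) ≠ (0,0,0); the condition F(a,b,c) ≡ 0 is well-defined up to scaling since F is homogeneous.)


F(0,1,2) ≡ 9 (mod 11); P is NOT on the curve.

Evaluate F(0, 1, 2) term-by-term (mod 11).
  X**3 ↦ 1·0·1·1 = 0
  2*X**2*Z ↦ 2·0·1·2 = 0
  -2*X*Y**2 ↦ -2·0·1·1 = 0
  2*X*Y*Z ↦ 2·0·1·2 = 0
  3*X*Z**2 ↦ 3·0·1·4 = 0
  2*Y**3 ↦ 2·1·1·1 = 2
  -3*Y*Z**2 ↦ -3·1·1·4 = -12
  Z**3 ↦ 1·1·1·8 = 8
Sum: F(0, 1, 2) = (0) + (0) + (0) + (0) + (0) + (2) + (-12) + (8) = -2.
Reducing mod 11: -2 ≡ 9 (mod 11).
Since F(a, b, c) ≡ 9 ≠ 0 (mod 11), P does NOT lie on the curve.


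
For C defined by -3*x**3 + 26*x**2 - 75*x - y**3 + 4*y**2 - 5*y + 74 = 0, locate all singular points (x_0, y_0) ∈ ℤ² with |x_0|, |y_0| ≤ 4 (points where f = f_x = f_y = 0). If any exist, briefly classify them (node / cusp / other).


Singular points: {(3, 1)}; classification: node.

Compute partial derivatives:
  f_x = -9*x**2 + 52*x - 75.
  f_y = -3*y**2 + 8*y - 5.
Scan x_0 ∈ {−4, ..., 4}. For each x_0, f_y(x_0, y) is a polynomial in y; find its integer roots y ∈ {−4, ..., 4}, then test f_x and f at those candidates.
  x = -4: f_y(-4, y) = -3*y**2 + 8*y - 5; vanishes at y ∈ {1}. (-4, 1): f_x = -427 ≠ 0.
  x = -3: f_y(-3, y) = -3*y**2 + 8*y - 5; vanishes at y ∈ {1}. (-3, 1): f_x = -312 ≠ 0.
  x = -2: f_y(-2, y) = -3*y**2 + 8*y - 5; vanishes at y ∈ {1}. (-2, 1): f_x = -215 ≠ 0.
  x = -1: f_y(-1, y) = -3*y**2 + 8*y - 5; vanishes at y ∈ {1}. (-1, 1): f_x = -136 ≠ 0.
  x = 0: f_y(0, y) = -3*y**2 + 8*y - 5; vanishes at y ∈ {1}. (0, 1): f_x = -75 ≠ 0.
  x = 1: f_y(1, y) = -3*y**2 + 8*y - 5; vanishes at y ∈ {1}. (1, 1): f_x = -32 ≠ 0.
  x = 2: f_y(2, y) = -3*y**2 + 8*y - 5; vanishes at y ∈ {1}. (2, 1): f_x = -7 ≠ 0.
  x = 3: f_y(3, y) = -3*y**2 + 8*y - 5; vanishes at y ∈ {1}. (3, 1): f_x = 0, f = 0 — SINGULAR.
  x = 4: f_y(4, y) = -3*y**2 + 8*y - 5; vanishes at y ∈ {1}. (4, 1): f_x = -11 ≠ 0.
Only singular point on the grid: (3, 1).
Classify: substitute x = 3 + u, y = 1 + v and expand: f = -3*u**3 - u**2 - v**3 + v**2.
No constant or linear terms (consistent with a singular point). Quadratic part: -u**2 + v**2. Cubic part: -3*u**3 - v**3.
The quadratic part v**2 - u**2 = (v − u)(v + u) splits into two distinct linear factors, so there are two distinct tangent lines y − 1 = ±(x − 3) — this is a node (ordinary double point).
Classification: node.


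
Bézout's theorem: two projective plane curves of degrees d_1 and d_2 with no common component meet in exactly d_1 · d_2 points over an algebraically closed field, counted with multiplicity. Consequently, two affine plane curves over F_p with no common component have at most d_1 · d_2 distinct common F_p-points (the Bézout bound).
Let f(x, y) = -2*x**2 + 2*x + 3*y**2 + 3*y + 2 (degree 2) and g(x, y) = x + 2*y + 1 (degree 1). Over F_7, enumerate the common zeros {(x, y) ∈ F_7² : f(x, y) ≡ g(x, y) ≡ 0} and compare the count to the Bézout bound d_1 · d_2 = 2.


Common zeros: ∅; count = 0; Bézout bound = 2.

deg(f) = 2, deg(g) = 1, so Bézout bound = 2.
Scan x ∈ F_7. For each x, list the y ∈ F_7 with f(x, y) ≡ 0 and those with g(x, y) ≡ 0 (mod 7); the common zeros in that column are the intersection.
  x = 0: f ≡ 0 at y ∈ ∅; g ≡ 0 at y ∈ {3}; common: ∅.
  x = 1: f ≡ 0 at y ∈ ∅; g ≡ 0 at y ∈ {6}; common: ∅.
  x = 2: f ≡ 0 at y ∈ ∅; g ≡ 0 at y ∈ {2}; common: ∅.
  x = 3: f ≡ 0 at y ∈ ∅; g ≡ 0 at y ∈ {5}; common: ∅.
  x = 4: f ≡ 0 at y ∈ {3}; g ≡ 0 at y ∈ {1}; common: ∅.
  x = 5: f ≡ 0 at y ∈ ∅; g ≡ 0 at y ∈ {4}; common: ∅.
  x = 6: f ≡ 0 at y ∈ ∅; g ≡ 0 at y ∈ {0}; common: ∅.
Collecting: common zeros = ∅, so the count is 0.
Comparison with the Bézout bound: 0 ≤ 2 = deg(f)·deg(g), as expected for curves with no common component (the affine F_7-count falls short of the bound because intersections may lie at infinity, over extension fields, or carry multiplicity).


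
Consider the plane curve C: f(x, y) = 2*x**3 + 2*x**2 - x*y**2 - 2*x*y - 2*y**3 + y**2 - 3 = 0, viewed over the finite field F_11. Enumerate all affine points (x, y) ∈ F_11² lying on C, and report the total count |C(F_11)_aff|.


Affine F_11-points: {(0, 10), (3, 2), (5, 0), (6, 5), (7, 0), (7, 1), (7, 7), (8, 8), (9, 0), (10, 3)}; count = 10.

For each of the 121 pairs (x, y) ∈ F_11², evaluate f(x, y) mod 11. Record the zeros.
  x = 0: [0↦8, 1↦7, 2↦7, 3↦7, 4↦6, 5↦3, 6↦8, 7↦9, 8↦5, 9↦6, 10↦0]  zeros at y ∈ {10}
  x = 1: [0↦1, 1↦8, 2↦3, 3↦7, 4↦8, 5↦5, 6↦8, 7↦5, 8↦6, 9↦10, 10↦5]  zeros at y ∈ ∅
  x = 2: [0↦10, 1↦3, 2↦4, 3↦1, 4↦4, 5↦1, 6↦2, 7↦6, 8↦1, 9↦8, 10↦4]  zeros at y ∈ ∅
  x = 3: [0↦3, 1↦4, 2↦0, 3↦1, 4↦6, 5↦3, 6↦2, 7↦2, 8↦2, 9↦1, 10↦9]  zeros at y ∈ {2}
  x = 4: [0↦3, 1↦1, 2↦3, 3↦8, 4↦4, 5↦1, 6↦9, 7↦5, 8↦10, 9↦1, 10↦10]  zeros at y ∈ ∅
  x = 5: [0↦0, 1↦6, 2↦3, 3↦1, 4↦10, 5↦7, 6↦2, 7↦5, 8↦4, 9↦9, 10↦8]  zeros at y ∈ {0}
  x = 6: [0↦6, 1↦9, 2↦1, 3↦3, 4↦3, 5↦0, 6↦4, 7↦3, 8↦7, 9↦4, 10↦4]  zeros at y ∈ {5}
  x = 7: [0↦0, 1↦0, 2↦9, 3↦4, 4↦6, 5↦3, 6↦5, 7↦0, 8↦9, 9↦9, 10↦10]  zeros at y ∈ {0, 1, 7}
  x = 8: [0↦5, 1↦2, 2↦6, 3↦5, 4↦9, 5↦6, 6↦6, 7↦8, 8↦0, 9↦3, 10↦5]  zeros at y ∈ {8}
  x = 9: [0↦0, 1↦5, 2↦4, 3↦7, 4↦2, 5↦10, 6↦8, 7↦6, 8↦3, 9↦9, 10↦1]  zeros at y ∈ {0}
  x = 10: [0↦8, 1↦10, 2↦4, 3↦0, 4↦8, 5↦5, 6↦1, 7↦6, 8↦8, 9↦6, 10↦10]  zeros at y ∈ {3}
Collecting zeros: affine points = {(0, 10), (3, 2), (5, 0), (6, 5), (7, 0), (7, 1), (7, 7), (8, 8), (9, 0), (10, 3)}.
Total count |C(F_11)_aff| = 10.


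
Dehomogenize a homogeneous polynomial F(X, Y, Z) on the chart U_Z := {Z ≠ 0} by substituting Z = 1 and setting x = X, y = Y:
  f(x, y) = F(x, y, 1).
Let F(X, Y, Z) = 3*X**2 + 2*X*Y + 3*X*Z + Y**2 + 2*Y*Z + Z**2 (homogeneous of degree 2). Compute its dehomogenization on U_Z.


f(x, y) = 3*x**2 + 2*x*y + 3*x + y**2 + 2*y + 1

On U_Z we set Z = 1. Each monomial c·X^i·Y^j·Z^k in F becomes c·x^i·y^j·1^k = c·x^i·y^j.
Substituting Z = 1: F(X, Y, 1) = 3*x**2 + 2*x*y + 3*x + y**2 + 2*y + 1.
Note: deg(f) ≤ deg(F) = 2; strict inequality happens when F is divisible by Z (lost terms).


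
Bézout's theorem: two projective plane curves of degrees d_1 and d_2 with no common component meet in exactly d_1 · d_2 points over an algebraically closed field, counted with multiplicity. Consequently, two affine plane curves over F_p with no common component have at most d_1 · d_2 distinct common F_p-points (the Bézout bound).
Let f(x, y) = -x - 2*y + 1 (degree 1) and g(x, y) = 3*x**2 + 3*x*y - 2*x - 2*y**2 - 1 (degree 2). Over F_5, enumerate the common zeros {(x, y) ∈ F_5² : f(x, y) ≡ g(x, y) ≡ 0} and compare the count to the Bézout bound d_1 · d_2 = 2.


Common zeros: {(1, 0)}; count = 1; Bézout bound = 2.

deg(f) = 1, deg(g) = 2, so Bézout bound = 2.
Scan x ∈ F_5. For each x, list the y ∈ F_5 with f(x, y) ≡ 0 and those with g(x, y) ≡ 0 (mod 5); the common zeros in that column are the intersection.
  x = 0: f ≡ 0 at y ∈ {3}; g ≡ 0 at y ∈ ∅; common: ∅.
  x = 1: f ≡ 0 at y ∈ {0}; g ≡ 0 at y ∈ {0, 4}; common: {0}.
  x = 2: f ≡ 0 at y ∈ {2}; g ≡ 0 at y ∈ ∅; common: ∅.
  x = 3: f ≡ 0 at y ∈ {4}; g ≡ 0 at y ∈ {0, 2}; common: ∅.
  x = 4: f ≡ 0 at y ∈ {1}; g ≡ 0 at y ∈ {2, 4}; common: ∅.
Collecting: common zeros = {(1, 0)}, so the count is 1.
Comparison with the Bézout bound: 1 ≤ 2 = deg(f)·deg(g), as expected for curves with no common component (the affine F_5-count falls short of the bound because intersections may lie at infinity, over extension fields, or carry multiplicity).


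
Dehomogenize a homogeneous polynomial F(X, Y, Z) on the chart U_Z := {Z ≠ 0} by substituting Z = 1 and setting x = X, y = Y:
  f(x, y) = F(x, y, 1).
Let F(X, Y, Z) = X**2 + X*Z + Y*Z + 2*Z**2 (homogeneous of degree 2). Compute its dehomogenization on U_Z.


f(x, y) = x**2 + x + y + 2

On U_Z we set Z = 1. Each monomial c·X^i·Y^j·Z^k in F becomes c·x^i·y^j·1^k = c·x^i·y^j.
Substituting Z = 1: F(X, Y, 1) = x**2 + x + y + 2.
Note: deg(f) ≤ deg(F) = 2; strict inequality happens when F is divisible by Z (lost terms).


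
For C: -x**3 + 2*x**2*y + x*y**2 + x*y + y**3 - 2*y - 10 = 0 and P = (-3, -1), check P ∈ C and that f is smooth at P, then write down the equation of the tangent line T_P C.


Tangent line at P: -15*x + 22*y - 23 = 0.

Step 1: f(-3, -1) = 0, so P lies on C.
Step 2: partial derivatives
  f_x(x, y) = -3*x**2 + 4*x*y + y**2 + y, f_y(x, y) = 2*x**2 + 2*x*y + x + 3*y**2 - 2.
  f_x(P) = -15, f_y(P) = 22 (gradient nonzero, so P is smooth).
Step 3: tangent line at P: -15·(x − -3) + 22·(y − -1) = 0.
Expanding: -15*x + 22*y - 23 = 0.


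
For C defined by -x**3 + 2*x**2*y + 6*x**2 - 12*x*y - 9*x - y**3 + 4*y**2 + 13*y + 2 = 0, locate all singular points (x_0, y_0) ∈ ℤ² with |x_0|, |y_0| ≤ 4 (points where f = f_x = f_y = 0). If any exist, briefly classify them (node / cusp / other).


Singular points: {(3, 1)}; classification: node.

Compute partial derivatives:
  f_x = -3*x**2 + 4*x*y + 12*x - 12*y - 9.
  f_y = 2*x**2 - 12*x - 3*y**2 + 8*y + 13.
Scan x_0 ∈ {−4, ..., 4}. For each x_0, f_y(x_0, y) is a polynomial in y; find its integer roots y ∈ {−4, ..., 4}, then test f_x and f at those candidates.
  x = -4: f_y(-4, y) = -3*y**2 + 8*y + 93; no integer root y with |y| ≤ 4.
  x = -3: f_y(-3, y) = -3*y**2 + 8*y + 67; no integer root y with |y| ≤ 4.
  x = -2: f_y(-2, y) = -3*y**2 + 8*y + 45; no integer root y with |y| ≤ 4.
  x = -1: f_y(-1, y) = -3*y**2 + 8*y + 27; no integer root y with |y| ≤ 4.
  x = 0: f_y(0, y) = -3*y**2 + 8*y + 13; no integer root y with |y| ≤ 4.
  x = 1: f_y(1, y) = -3*y**2 + 8*y + 3; vanishes at y ∈ {3}. (1, 3): f_x = -24 ≠ 0.
  x = 2: f_y(2, y) = -3*y**2 + 8*y - 3; no integer root y with |y| ≤ 4.
  x = 3: f_y(3, y) = -3*y**2 + 8*y - 5; vanishes at y ∈ {1}. (3, 1): f_x = 0, f = 0 — SINGULAR.
  x = 4: f_y(4, y) = -3*y**2 + 8*y - 3; no integer root y with |y| ≤ 4.
Only singular point on the grid: (3, 1).
Classify: substitute x = 3 + u, y = 1 + v and expand: f = -u**3 + 2*u**2*v - u**2 - v**3 + v**2.
No constant or linear terms (consistent with a singular point). Quadratic part: -u**2 + v**2. Cubic part: -u**3 + 2*u**2*v - v**3.
The quadratic part v**2 - u**2 = (v − u)(v + u) splits into two distinct linear factors, so there are two distinct tangent lines y − 1 = ±(x − 3) — this is a node (ordinary double point).
Classification: node.


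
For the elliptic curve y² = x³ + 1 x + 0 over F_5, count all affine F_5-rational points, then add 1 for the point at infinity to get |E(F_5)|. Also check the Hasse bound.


Affine points = {(0, 0), (2, 0), (3, 0)}; affine count = 3; |E(F_5)| = 4.

Discriminant check: Δ ∝ 4a³ + 27b² = 4·1³ + 27·0² = 4·1 + 27·0 ≡ 4 (mod 5). Nonzero ⇒ E is nonsingular.
For each x ∈ F_5, compute rhs = x³ + 1·x + 0 mod 5, then count y ∈ F_5 with y² ≡ rhs.
  x = 0: rhs = 0, matching y values: 0 (1 points).
  x = 1: rhs = 2, matching y values: none (0 points).
  x = 2: rhs = 0, matching y values: 0 (1 points).
  x = 3: rhs = 0, matching y values: 0 (1 points).
  x = 4: rhs = 3, matching y values: none (0 points).
Total affine count: 3.
Full point count |E(F_5)| = 3 + 1 = 4.
Hasse bound: |4 − (5+1)| = |-2| = 2 ≤ 2√5 ≈ 4.4721 ✓.


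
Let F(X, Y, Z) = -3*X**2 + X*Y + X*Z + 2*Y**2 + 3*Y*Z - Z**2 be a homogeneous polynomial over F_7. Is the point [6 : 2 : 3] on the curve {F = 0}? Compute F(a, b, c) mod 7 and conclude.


F(6,2,3) ≡ 2 (mod 7); P is NOT on the curve.

Evaluate F(6, 2, 3) term-by-term (mod 7).
  -3*X**2 ↦ -3·36·1·1 = -108
  X*Y ↦ 1·6·2·1 = 12
  X*Z ↦ 1·6·1·3 = 18
  2*Y**2 ↦ 2·1·4·1 = 8
  3*Y*Z ↦ 3·1·2·3 = 18
  -Z**2 ↦ -1·1·1·9 = -9
Sum: F(6, 2, 3) = (-108) + (12) + (18) + (8) + (18) + (-9) = -61.
Reducing mod 7: -61 ≡ 2 (mod 7).
Since F(a, b, c) ≡ 2 ≠ 0 (mod 7), P does NOT lie on the curve.


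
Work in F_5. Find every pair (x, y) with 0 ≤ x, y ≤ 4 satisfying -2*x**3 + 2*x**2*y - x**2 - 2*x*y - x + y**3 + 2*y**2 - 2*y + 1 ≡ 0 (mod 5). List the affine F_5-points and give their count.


Affine F_5-points: {(0, 3), (1, 4), (2, 3), (3, 0), (3, 3)}; count = 5.

For each of the 25 pairs (x, y) ∈ F_5², evaluate f(x, y) mod 5. Record the zeros.
  x = 0: [0↦1, 1↦2, 2↦3, 3↦0, 4↦4]  zeros at y ∈ {3}
  x = 1: [0↦2, 1↦3, 2↦4, 3↦1, 4↦0]  zeros at y ∈ {4}
  x = 2: [0↦4, 1↦4, 2↦4, 3↦0, 4↦3]  zeros at y ∈ {3}
  x = 3: [0↦0, 1↦3, 2↦1, 3↦0, 4↦1]  zeros at y ∈ {0, 3}
  x = 4: [0↦3, 1↦3, 2↦3, 3↦4, 4↦2]  zeros at y ∈ ∅
Collecting zeros: affine points = {(0, 3), (1, 4), (2, 3), (3, 0), (3, 3)}.
Total count |C(F_5)_aff| = 5.


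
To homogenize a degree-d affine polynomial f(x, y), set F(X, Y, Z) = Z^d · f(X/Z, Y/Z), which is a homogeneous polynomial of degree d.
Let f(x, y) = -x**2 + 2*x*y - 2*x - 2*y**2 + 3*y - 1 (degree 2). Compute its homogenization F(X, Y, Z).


F(X, Y, Z) = -X**2 + 2*X*Y - 2*X*Z - 2*Y**2 + 3*Y*Z - Z**2

deg(f) = 2.
Substitute x = X/Z, y = Y/Z into f, then multiply by Z^2.
  monomial -1·x^2·y^0 ↦ -1·X^2·Y^0·Z^0.
  monomial 2·x^1·y^1 ↦ 2·X^1·Y^1·Z^0.
  monomial -2·x^1·y^0 ↦ -2·X^1·Y^0·Z^1.
  monomial -2·x^0·y^2 ↦ -2·X^0·Y^2·Z^0.
  monomial 3·x^0·y^1 ↦ 3·X^0·Y^1·Z^1.
  monomial -1·x^0·y^0 ↦ -1·X^0·Y^0·Z^2.
Collecting: F(X, Y, Z) = -X**2 + 2*X*Y - 2*X*Z - 2*Y**2 + 3*Y*Z - Z**2.


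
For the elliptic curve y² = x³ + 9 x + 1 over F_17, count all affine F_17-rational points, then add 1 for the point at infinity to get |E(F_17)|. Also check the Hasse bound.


Affine points = {(0, 1), (0, 16), (3, 2), (3, 15), (4, 4), (4, 13), (5, 1), (5, 16), (6, 4), (6, 13), (7, 4), (7, 13), (12, 1), (12, 16), (14, 7), (14, 10), (15, 3), (15, 14), (16, 5), (16, 12)}; affine count = 20; |E(F_17)| = 21.

Discriminant check: Δ ∝ 4a³ + 27b² = 4·9³ + 27·1² = 4·729 + 27·1 ≡ 2 (mod 17). Nonzero ⇒ E is nonsingular.
For each x ∈ F_17, compute rhs = x³ + 9·x + 1 mod 17, then count y ∈ F_17 with y² ≡ rhs.
  x = 0: rhs = 1, matching y values: 1, 16 (2 points).
  x = 1: rhs = 11, matching y values: none (0 points).
  x = 2: rhs = 10, matching y values: none (0 points).
  x = 3: rhs = 4, matching y values: 2, 15 (2 points).
  x = 4: rhs = 16, matching y values: 4, 13 (2 points).
  x = 5: rhs = 1, matching y values: 1, 16 (2 points).
  x = 6: rhs = 16, matching y values: 4, 13 (2 points).
  x = 7: rhs = 16, matching y values: 4, 13 (2 points).
  x = 8: rhs = 7, matching y values: none (0 points).
  x = 9: rhs = 12, matching y values: none (0 points).
  x = 10: rhs = 3, matching y values: none (0 points).
  x = 11: rhs = 3, matching y values: none (0 points).
  x = 12: rhs = 1, matching y values: 1, 16 (2 points).
  x = 13: rhs = 3, matching y values: none (0 points).
  x = 14: rhs = 15, matching y values: 7, 10 (2 points).
  x = 15: rhs = 9, matching y values: 3, 14 (2 points).
  x = 16: rhs = 8, matching y values: 5, 12 (2 points).
Total affine count: 20.
Full point count |E(F_17)| = 20 + 1 = 21.
Hasse bound: |21 − (17+1)| = |3| = 3 ≤ 2√17 ≈ 8.2462 ✓.


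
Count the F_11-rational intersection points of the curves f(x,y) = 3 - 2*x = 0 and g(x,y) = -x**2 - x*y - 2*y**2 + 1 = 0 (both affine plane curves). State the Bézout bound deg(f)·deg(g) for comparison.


Common zeros: ∅; count = 0; Bézout bound = 2.

deg(f) = 1, deg(g) = 2, so Bézout bound = 2.
Scan x ∈ F_11. For each x, list the y ∈ F_11 with f(x, y) ≡ 0 and those with g(x, y) ≡ 0 (mod 11); the common zeros in that column are the intersection.
  x = 0: f ≡ 0 at y ∈ ∅; g ≡ 0 at y ∈ ∅; common: ∅.
  x = 1: f ≡ 0 at y ∈ ∅; g ≡ 0 at y ∈ {0, 5}; common: ∅.
  x = 2: f ≡ 0 at y ∈ ∅; g ≡ 0 at y ∈ ∅; common: ∅.
  x = 3: f ≡ 0 at y ∈ ∅; g ≡ 0 at y ∈ {2}; common: ∅.
  x = 4: f ≡ 0 at y ∈ ∅; g ≡ 0 at y ∈ ∅; common: ∅.
  x = 5: f ≡ 0 at y ∈ ∅; g ≡ 0 at y ∈ {5, 9}; common: ∅.
  x = 6: f ≡ 0 at y ∈ ∅; g ≡ 0 at y ∈ {2, 6}; common: ∅.
  x = 7: f ≡ 0 at y ∈ {0, 1, 2, 3, 4, 5, 6, 7, 8, 9, 10}; g ≡ 0 at y ∈ ∅; common: ∅.
  x = 8: f ≡ 0 at y ∈ ∅; g ≡ 0 at y ∈ {9}; common: ∅.
  x = 9: f ≡ 0 at y ∈ ∅; g ≡ 0 at y ∈ ∅; common: ∅.
  x = 10: f ≡ 0 at y ∈ ∅; g ≡ 0 at y ∈ {0, 6}; common: ∅.
Collecting: common zeros = ∅, so the count is 0.
Comparison with the Bézout bound: 0 ≤ 2 = deg(f)·deg(g), as expected for curves with no common component (the affine F_11-count falls short of the bound because intersections may lie at infinity, over extension fields, or carry multiplicity).


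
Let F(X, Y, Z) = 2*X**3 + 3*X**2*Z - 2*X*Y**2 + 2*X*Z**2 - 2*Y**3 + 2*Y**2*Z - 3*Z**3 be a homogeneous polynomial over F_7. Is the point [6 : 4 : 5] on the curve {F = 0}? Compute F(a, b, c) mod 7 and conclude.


F(6,4,5) ≡ 2 (mod 7); P is NOT on the curve.

Evaluate F(6, 4, 5) term-by-term (mod 7).
  2*X**3 ↦ 2·216·1·1 = 432
  3*X**2*Z ↦ 3·36·1·5 = 540
  -2*X*Y**2 ↦ -2·6·16·1 = -192
  2*X*Z**2 ↦ 2·6·1·25 = 300
  -2*Y**3 ↦ -2·1·64·1 = -128
  2*Y**2*Z ↦ 2·1·16·5 = 160
  -3*Z**3 ↦ -3·1·1·125 = -375
Sum: F(6, 4, 5) = (432) + (540) + (-192) + (300) + (-128) + (160) + (-375) = 737.
Reducing mod 7: 737 ≡ 2 (mod 7).
Since F(a, b, c) ≡ 2 ≠ 0 (mod 7), P does NOT lie on the curve.


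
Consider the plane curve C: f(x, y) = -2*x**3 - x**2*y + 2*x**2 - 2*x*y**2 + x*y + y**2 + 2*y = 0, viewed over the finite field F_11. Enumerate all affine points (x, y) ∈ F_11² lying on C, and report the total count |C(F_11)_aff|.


Affine F_11-points: {(0, 0), (0, 9), (1, 0), (1, 2), (2, 1), (2, 10), (3, 4), (6, 6), (7, 3), (7, 10), (8, 6), (8, 8), (9, 4), (9, 10)}; count = 14.

For each of the 121 pairs (x, y) ∈ F_11², evaluate f(x, y) mod 11. Record the zeros.
  x = 0: [0↦0, 1↦3, 2↦8, 3↦4, 4↦2, 5↦2, 6↦4, 7↦8, 8↦3, 9↦0, 10↦10]  zeros at y ∈ {0, 9}
  x = 1: [0↦0, 1↦1, 2↦0, 3↦8, 4↦3, 5↦7, 6↦9, 7↦9, 8↦7, 9↦3, 10↦8]  zeros at y ∈ {0, 2}
  x = 2: [0↦3, 1↦0, 2↦2, 3↦9, 4↦10, 5↦5, 6↦5, 7↦10, 8↦9, 9↦2, 10↦0]  zeros at y ∈ {1, 10}
  x = 3: [0↦8, 1↦10, 2↦2, 3↦6, 4↦0, 5↦6, 6↦2, 7↦10, 8↦8, 9↦7, 10↦7]  zeros at y ∈ {4}
  x = 4: [0↦3, 1↦8, 2↦10, 3↦9, 4↦5, 5↦9, 6↦10, 7↦8, 8↦3, 9↦6, 10↦6]  zeros at y ∈ ∅
  x = 5: [0↦9, 1↦4, 2↦3, 3↦6, 4↦2, 5↦2, 6↦6, 7↦3, 8↦4, 9↦9, 10↦7]  zeros at y ∈ ∅
  x = 6: [0↦3, 1↦8, 2↦2, 3↦7, 4↦1, 5↦6, 6↦0, 7↦5, 8↦10, 9↦4, 10↦9]  zeros at y ∈ {6}
  x = 7: [0↦6, 1↦8, 2↦6, 3↦0, 4↦1, 5↦9, 6↦2, 7↦2, 8↦9, 9↦1, 10↦0]  zeros at y ∈ {3, 10}
  x = 8: [0↦6, 1↦3, 2↦3, 3↦6, 4↦1, 5↦10, 6↦0, 7↦4, 8↦0, 9↦10, 10↦1]  zeros at y ∈ {6, 8}
  x = 9: [0↦2, 1↦3, 2↦3, 3↦2, 4↦0, 5↦8, 6↦4, 7↦10, 8↦4, 9↦8, 10↦0]  zeros at y ∈ {4, 10}
  x = 10: [0↦4, 1↦7, 2↦5, 3↦9, 4↦8, 5↦2, 6↦2, 7↦8, 8↦9, 9↦5, 10↦7]  zeros at y ∈ ∅
Collecting zeros: affine points = {(0, 0), (0, 9), (1, 0), (1, 2), (2, 1), (2, 10), (3, 4), (6, 6), (7, 3), (7, 10), (8, 6), (8, 8), (9, 4), (9, 10)}.
Total count |C(F_11)_aff| = 14.
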